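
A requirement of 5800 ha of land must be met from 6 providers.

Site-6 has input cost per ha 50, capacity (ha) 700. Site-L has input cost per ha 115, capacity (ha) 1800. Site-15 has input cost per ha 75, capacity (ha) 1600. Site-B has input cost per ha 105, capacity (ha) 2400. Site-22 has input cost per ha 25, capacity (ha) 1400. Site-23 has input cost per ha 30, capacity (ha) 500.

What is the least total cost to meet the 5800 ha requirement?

Fill from the cheapest provider first.
Site-22 (25): use full 1400 ; 4400 ha to go.
Site-23 at 30: take all 500 ha ; 3900 still needed.
Take 700 from Site-6 at 50 ; need 3200 more.
Site-15 (75): use full 1600 ; 1600 ha to go.
Take 1600 from Site-B at 105 to finish.
Site-L: unused.
Cost = 1400×25 + 500×30 + 700×50 + 1600×75 + 1600×105 = 373000.

373000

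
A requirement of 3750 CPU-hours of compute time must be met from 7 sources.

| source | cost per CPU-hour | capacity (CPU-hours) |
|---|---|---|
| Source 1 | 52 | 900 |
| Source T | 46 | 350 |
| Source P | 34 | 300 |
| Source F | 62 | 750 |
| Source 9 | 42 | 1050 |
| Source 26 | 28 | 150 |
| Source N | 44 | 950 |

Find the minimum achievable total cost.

166300

Fill from the cheapest source first.
Source 26 (28): use full 150 → 3600 CPU-hours to go.
Source P (34): use full 300 → 3300 CPU-hours to go.
Source 9 (42): use full 1050 → 2250 CPU-hours to go.
Source N (44): use full 950 → 1300 CPU-hours to go.
Source T at 46: take all 350 CPU-hours → 950 still needed.
Source 1 at 52: take all 900 CPU-hours → 50 still needed.
Source F (62): take the remaining 50 → done.
Cost = 150×28 + 300×34 + 1050×42 + 950×44 + 350×46 + 900×52 + 50×62 = 166300.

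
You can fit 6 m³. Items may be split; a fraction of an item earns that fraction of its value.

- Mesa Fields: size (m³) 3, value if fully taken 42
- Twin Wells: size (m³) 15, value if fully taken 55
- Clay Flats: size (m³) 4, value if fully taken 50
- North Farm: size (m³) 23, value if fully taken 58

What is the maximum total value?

Rank by value-to-size ratio: Mesa Fields 42/3≈14, Clay Flats 50/4≈12.5, Twin Wells 55/15≈3.67, North Farm 58/23≈2.52.
All 3 m³ of Mesa Fields fit (value 42) — 3 remain.
3 m³ left: a 3/4 share of Clay Flats gives 50×3/4 = 37.5.
Total value = 79.5.

79.5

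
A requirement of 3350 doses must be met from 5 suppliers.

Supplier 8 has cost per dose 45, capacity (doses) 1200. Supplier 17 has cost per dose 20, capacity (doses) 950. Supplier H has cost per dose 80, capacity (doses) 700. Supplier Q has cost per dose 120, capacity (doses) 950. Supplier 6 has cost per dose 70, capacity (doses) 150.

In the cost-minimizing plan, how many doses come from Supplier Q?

350

Cheapest first:
Take 950 from Supplier 17 at 20 → need 2400 more.
Supplier 8 at 45: take all 1200 doses → 1200 still needed.
Supplier 6 at 70: take all 150 doses → 1050 still needed.
Supplier H (80): use full 700 → 350 doses to go.
Supplier Q at 120: take 350 of its 950 → requirement met.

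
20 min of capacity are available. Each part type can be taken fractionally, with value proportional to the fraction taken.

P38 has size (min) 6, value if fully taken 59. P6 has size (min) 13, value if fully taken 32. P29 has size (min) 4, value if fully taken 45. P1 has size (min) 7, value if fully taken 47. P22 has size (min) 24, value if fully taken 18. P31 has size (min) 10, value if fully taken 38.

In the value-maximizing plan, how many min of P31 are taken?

Rank by value-to-size ratio: P29 45/4≈11.2, P38 59/6≈9.83, P1 47/7≈6.71, P31 38/10≈3.8, P6 32/13≈2.46, P22 18/24≈0.75.
P29: take in full, 4 min for value 45 — 16 left.
All 6 min of P38 fit (value 59) — 10 remain.
Take all of P1 (7 min, value 47) — 3 min left.
Only 3 min remain; take 3/10 of P31 for value 38×3/10 = 11.4.

3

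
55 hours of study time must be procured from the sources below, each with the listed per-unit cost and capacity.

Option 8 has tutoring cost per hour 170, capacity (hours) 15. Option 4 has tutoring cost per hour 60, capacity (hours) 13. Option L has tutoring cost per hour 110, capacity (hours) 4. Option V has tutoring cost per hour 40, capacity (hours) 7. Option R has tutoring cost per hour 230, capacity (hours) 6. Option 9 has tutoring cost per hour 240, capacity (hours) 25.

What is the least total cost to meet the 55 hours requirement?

Use sources in increasing cost order.
Option V (40): use full 7 ; 48 hours to go.
Option 4 (60): use full 13 ; 35 hours to go.
Option L (110): use full 4 ; 31 hours to go.
Take 15 from Option 8 at 170 ; need 16 more.
Option R at 230: take all 6 hours ; 10 still needed.
Option 9 at 240: take 10 of its 25 ; requirement met.
Cost = 7×40 + 13×60 + 4×110 + 15×170 + 6×230 + 10×240 = 7830.

7830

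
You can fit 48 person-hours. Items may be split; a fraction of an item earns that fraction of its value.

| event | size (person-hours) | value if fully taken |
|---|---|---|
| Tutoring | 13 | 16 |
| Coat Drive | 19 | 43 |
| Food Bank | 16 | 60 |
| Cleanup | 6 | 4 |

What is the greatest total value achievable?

119

Rank by value-to-size ratio: Food Bank 60/16≈3.75, Coat Drive 43/19≈2.26, Tutoring 16/13≈1.23, Cleanup 4/6≈0.667.
All 16 person-hours of Food Bank fit (value 60) → 32 remain.
Coat Drive: take in full, 19 person-hours for value 43 → 13 left.
All 13 person-hours of Tutoring fit (value 16) → 0 remain.
Total value = 119.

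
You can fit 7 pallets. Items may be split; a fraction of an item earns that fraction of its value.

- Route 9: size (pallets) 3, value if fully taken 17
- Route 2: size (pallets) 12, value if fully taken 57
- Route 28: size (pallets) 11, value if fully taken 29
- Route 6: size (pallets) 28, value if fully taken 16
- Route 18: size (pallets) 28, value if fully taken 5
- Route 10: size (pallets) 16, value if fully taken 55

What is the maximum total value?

Sort by value density: Route 9 17/3≈5.67, Route 2 57/12≈4.75, Route 10 55/16≈3.44, Route 28 29/11≈2.64, Route 6 16/28≈0.571, Route 18 5/28≈0.179.
Route 9: take in full, 3 pallets for value 17 ; 4 left.
Fill the last 4 pallets with part of Route 2: 4/12 of it earns 19.
Total value = 36.

36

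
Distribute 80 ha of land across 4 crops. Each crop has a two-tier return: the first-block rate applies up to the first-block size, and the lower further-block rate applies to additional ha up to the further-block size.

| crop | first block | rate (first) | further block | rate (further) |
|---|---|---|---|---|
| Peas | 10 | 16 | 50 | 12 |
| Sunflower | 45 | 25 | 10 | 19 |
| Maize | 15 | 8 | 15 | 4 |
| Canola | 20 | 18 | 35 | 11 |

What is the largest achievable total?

Treat each block as its own option and order by rate: Sunflower/first 25 > Sunflower/second 19 > Canola/first 18 > Peas/first 16 > Peas/second 12 > Canola/second 11 > Maize/first 8 > Maize/second 4.
Sunflower first at 25: fill all 45 → 35 left.
Fill Sunflower second block (10 at 19) → 25 left.
Fill Canola first block (20 at 18) → 5 left.
Peas/first: +5 of 10 at 16; pool empty.
Total = 25×45 + 19×10 + 18×20 + 16×5 = 1755.

1755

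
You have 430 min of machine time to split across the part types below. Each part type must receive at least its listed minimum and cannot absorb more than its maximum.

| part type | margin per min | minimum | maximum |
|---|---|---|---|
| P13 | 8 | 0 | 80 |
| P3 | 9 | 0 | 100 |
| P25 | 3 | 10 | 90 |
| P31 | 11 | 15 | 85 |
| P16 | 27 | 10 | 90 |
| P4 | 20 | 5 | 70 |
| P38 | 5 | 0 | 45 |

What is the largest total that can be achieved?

6295

Meeting every minimum uses 0+0+10+15+10+5+0 = 40 min, leaving 390.
Order the part types by margin per min: P16 27 > P4 20 > P31 11 > P3 9 > P13 8 > P38 5 > P25 3.
P16: +80 to 90 (cap) ; 310 left.
Give P4 65 more to hit its cap of 70 ; 245 left.
P31: +70 to 85 (cap) ; 175 left.
P3: +100 to 100 (cap) ; 75 left.
Only 75 left; P13 takes them to reach 75.
Total = 8×75 + 9×100 + 3×10 + 11×85 + 27×90 + 20×70 = 6295.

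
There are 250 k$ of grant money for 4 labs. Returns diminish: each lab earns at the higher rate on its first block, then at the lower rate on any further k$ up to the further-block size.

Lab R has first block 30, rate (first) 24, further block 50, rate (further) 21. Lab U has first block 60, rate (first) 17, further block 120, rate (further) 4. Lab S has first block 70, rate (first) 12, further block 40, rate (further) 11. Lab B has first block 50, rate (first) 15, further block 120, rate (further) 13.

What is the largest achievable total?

Rank every tier by rate: Lab R/first 24 > Lab R/second 21 > Lab U/first 17 > Lab B/first 15 > Lab B/second 13 > Lab S/first 12 > Lab S/second 11 > Lab U/second 4.
Fill Lab R first block (30 at 24) → 220 left.
Lab R second at 21: fill all 50 → 170 left.
Fill Lab U first block (60 at 17) → 110 left.
Fill Lab B first block (50 at 15) → 60 left.
60 remain; put them into Lab B second at 13.
Total = 24×30 + 21×50 + 17×60 + 15×50 + 13×60 = 4320.

4320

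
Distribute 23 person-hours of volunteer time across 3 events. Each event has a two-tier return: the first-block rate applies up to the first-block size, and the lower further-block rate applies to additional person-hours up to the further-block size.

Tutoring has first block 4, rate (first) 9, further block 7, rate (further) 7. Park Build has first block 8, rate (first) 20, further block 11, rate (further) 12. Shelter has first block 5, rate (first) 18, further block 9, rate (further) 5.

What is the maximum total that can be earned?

370

Rank every tier by rate: Park Build/T1 20 > Shelter/T1 18 > Park Build/T2 12 > Tutoring/T1 9 > Tutoring/T2 7 > Shelter/T2 5.
Park Build T1 at 20: fill all 8 → 15 left.
Shelter/T1 (18): +5 → 10 left.
Park Build T2 at 12: only 10 left, fill 10.
Total = 20×8 + 18×5 + 12×10 = 370.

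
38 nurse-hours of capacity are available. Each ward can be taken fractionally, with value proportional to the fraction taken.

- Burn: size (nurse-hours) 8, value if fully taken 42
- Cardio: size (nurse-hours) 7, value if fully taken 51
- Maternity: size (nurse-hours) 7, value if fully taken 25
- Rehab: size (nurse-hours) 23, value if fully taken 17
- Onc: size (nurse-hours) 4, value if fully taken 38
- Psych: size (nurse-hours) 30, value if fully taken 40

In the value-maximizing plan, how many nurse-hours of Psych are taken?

12

Sort by value density: Onc 38/4≈9.5, Cardio 51/7≈7.29, Burn 42/8≈5.25, Maternity 25/7≈3.57, Psych 40/30≈1.33, Rehab 17/23≈0.739.
Take all of Onc (4 nurse-hours, value 38) ; 34 nurse-hours left.
Cardio: take in full, 7 nurse-hours for value 51 ; 27 left.
Burn: take in full, 8 nurse-hours for value 42 ; 19 left.
Take all of Maternity (7 nurse-hours, value 25) ; 12 nurse-hours left.
12 nurse-hours left: a 12/30 share of Psych gives 40×12/30 = 16.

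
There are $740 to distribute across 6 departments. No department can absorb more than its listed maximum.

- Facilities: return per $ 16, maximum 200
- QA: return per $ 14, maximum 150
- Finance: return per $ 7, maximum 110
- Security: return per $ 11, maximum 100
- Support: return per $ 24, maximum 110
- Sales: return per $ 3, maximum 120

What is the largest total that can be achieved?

10020

Rank by return per $: Support 24 > Facilities 16 > QA 14 > Security 11 > Finance 7 > Sales 3.
Support takes 110 to reach its cap of 110 — 630 left.
Give Facilities 200 to hit its cap of 200 — 430 left.
QA: +150 to 150 (cap) — 280 left.
Security: +100 to 100 (cap) — 180 left.
Finance takes 110 to reach its cap of 110 — 70 left.
Sales: +70 (room for 120) → 70. Pool exhausted.
Total = 16×200 + 14×150 + 7×110 + 11×100 + 24×110 + 3×70 = 10020.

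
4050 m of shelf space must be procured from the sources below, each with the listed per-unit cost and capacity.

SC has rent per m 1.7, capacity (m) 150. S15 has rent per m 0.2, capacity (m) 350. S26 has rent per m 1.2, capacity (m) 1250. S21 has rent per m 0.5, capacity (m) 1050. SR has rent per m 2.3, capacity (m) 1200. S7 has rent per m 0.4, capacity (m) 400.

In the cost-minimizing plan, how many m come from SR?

Use sources in increasing cost order.
S15 (0.2): use full 350 — 3700 m to go.
S7 (0.4): use full 400 — 3300 m to go.
S21 at 0.5: take all 1050 m — 2250 still needed.
Take 1250 from S26 at 1.2 — need 1000 more.
SC (1.7): use full 150 — 850 m to go.
SR at 2.3: take 850 of its 1200 — requirement met.

850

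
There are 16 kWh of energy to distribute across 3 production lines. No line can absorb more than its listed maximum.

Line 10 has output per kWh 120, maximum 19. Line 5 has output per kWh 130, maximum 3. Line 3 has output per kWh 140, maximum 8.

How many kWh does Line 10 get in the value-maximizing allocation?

5

Rank by output per kWh: Line 3 140 > Line 5 130 > Line 10 120.
Line 3: +8 to 8 (cap) — 8 left.
Line 5: +3 to 3 (cap) — 5 left.
Only 5 left; Line 10 takes them to reach 5.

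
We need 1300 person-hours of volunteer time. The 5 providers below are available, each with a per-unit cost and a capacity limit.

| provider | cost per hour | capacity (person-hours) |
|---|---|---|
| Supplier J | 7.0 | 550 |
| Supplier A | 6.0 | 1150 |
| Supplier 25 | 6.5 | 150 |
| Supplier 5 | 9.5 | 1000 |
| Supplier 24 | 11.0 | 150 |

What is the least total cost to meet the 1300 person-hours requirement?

7875

Use providers in increasing cost order.
Supplier A (6.0): use full 1150 → 150 person-hours to go.
Supplier 25 (6.5): use full 150 → 0 person-hours to go.
Supplier J, Supplier 5, Supplier 24: unused.
Cost = 1150×6.0 + 150×6.5 = 7875.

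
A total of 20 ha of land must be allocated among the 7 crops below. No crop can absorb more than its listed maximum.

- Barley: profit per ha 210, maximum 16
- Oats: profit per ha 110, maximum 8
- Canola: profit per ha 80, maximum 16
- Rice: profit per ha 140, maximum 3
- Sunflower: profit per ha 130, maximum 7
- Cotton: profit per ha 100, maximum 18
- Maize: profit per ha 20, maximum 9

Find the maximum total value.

Order the crops by profit per ha: Barley 210 > Rice 140 > Sunflower 130 > Oats 110 > Cotton 100 > Canola 80 > Maize 20.
Barley takes 16 to reach its cap of 16 → 4 left.
Rice takes 3 to reach its cap of 3 → 1 left.
Sunflower: +1 (room for 7) → 1. Pool exhausted.
Total = 210×16 + 140×3 + 130×1 = 3910.

3910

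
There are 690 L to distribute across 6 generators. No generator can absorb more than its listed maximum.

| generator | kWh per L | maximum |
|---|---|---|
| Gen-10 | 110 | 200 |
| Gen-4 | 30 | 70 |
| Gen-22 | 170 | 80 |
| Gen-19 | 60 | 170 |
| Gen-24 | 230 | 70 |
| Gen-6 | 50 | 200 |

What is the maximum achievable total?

Highest kWh per L first: Gen-24 230 > Gen-22 170 > Gen-10 110 > Gen-19 60 > Gen-6 50 > Gen-4 30.
Give Gen-24 70 to hit its cap of 70 ; 620 left.
Gen-22 takes 80 to reach its cap of 80 ; 540 left.
Gen-10: +200 to 200 (cap) ; 340 left.
Gen-19: +170 to 170 (cap) ; 170 left.
Gen-6: +170 (room for 200) → 170. Pool exhausted.
Total = 110×200 + 170×80 + 60×170 + 230×70 + 50×170 = 70400.

70400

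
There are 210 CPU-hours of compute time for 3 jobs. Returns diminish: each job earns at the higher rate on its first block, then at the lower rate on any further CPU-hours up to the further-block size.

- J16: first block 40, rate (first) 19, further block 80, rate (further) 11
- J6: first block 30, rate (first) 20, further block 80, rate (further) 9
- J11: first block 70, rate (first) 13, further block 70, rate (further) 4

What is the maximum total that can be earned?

3040

Order all 6 blocks by rate: J6/T1 20 > J16/T1 19 > J11/T1 13 > J16/T2 11 > J6/T2 9 > J11/T2 4.
J6/T1 (20): +30 → 180 left.
J16/T1 (19): +40 → 140 left.
Fill J11 T1 block (70 at 13) → 70 left.
J16/T2: +70 of 80 at 11; pool empty.
Total = 20×30 + 19×40 + 13×70 + 11×70 = 3040.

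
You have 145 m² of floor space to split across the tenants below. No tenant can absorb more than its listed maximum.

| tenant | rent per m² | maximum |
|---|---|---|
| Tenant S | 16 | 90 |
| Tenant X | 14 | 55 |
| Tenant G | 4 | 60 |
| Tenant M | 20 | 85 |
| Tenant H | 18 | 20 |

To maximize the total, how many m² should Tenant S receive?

40

Order the tenants by rent per m²: Tenant M 20 > Tenant H 18 > Tenant S 16 > Tenant X 14 > Tenant G 4.
Tenant M takes 85 to reach its cap of 85 → 60 left.
Give Tenant H 20 to hit its cap of 20 → 40 left.
Tenant S: +40 (room for 90) → 40. Pool exhausted.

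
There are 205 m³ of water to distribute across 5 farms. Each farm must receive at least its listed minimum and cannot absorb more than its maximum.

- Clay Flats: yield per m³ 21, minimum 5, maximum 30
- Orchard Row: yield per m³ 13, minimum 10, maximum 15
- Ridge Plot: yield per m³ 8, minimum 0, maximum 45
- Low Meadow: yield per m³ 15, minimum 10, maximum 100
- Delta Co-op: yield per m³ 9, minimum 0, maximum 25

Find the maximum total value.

2830

Meeting every minimum uses 5+10+0+10+0 = 25 m³, leaving 180.
Highest yield per m³ first: Clay Flats 21 > Low Meadow 15 > Orchard Row 13 > Delta Co-op 9 > Ridge Plot 8.
Clay Flats: +25 to 30 (cap) ; 155 left.
Low Meadow: +90 to 100 (cap) ; 65 left.
Orchard Row: +5 to 15 (cap) ; 60 left.
Delta Co-op: +25 to 25 (cap) ; 35 left.
Only 35 left; Ridge Plot takes them to reach 35.
Total = 21×30 + 13×15 + 8×35 + 15×100 + 9×25 = 2830.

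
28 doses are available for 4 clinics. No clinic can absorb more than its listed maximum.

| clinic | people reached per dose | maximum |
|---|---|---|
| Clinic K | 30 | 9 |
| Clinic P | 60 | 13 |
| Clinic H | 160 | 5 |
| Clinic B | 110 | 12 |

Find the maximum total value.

2780

Rank by people reached per dose: Clinic H 160 > Clinic B 110 > Clinic P 60 > Clinic K 30.
Clinic H takes 5 to reach its cap of 5 ; 23 left.
Clinic B: +12 to 12 (cap) ; 11 left.
Clinic P: +11 (room for 13) → 11. Pool exhausted.
Total = 60×11 + 160×5 + 110×12 = 2780.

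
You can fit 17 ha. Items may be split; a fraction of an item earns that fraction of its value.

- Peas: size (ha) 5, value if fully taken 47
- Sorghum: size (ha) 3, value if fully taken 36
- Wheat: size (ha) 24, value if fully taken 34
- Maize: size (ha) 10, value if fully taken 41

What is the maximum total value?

Rank by value-to-size ratio: Sorghum 36/3≈12, Peas 47/5≈9.4, Maize 41/10≈4.1, Wheat 34/24≈1.42.
All 3 ha of Sorghum fit (value 36) → 14 remain.
Peas: take in full, 5 ha for value 47 → 9 left.
9 ha left: a 9/10 share of Maize gives 41×9/10 = 36.9.
Total value = 119.9.

119.9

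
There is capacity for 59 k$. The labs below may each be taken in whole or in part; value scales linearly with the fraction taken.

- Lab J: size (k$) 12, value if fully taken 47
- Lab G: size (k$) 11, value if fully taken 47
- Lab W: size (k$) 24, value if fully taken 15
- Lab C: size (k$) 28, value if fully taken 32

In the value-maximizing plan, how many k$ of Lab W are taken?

8

Best value per unit of size first: Lab G 47/11≈4.27, Lab J 47/12≈3.92, Lab C 32/28≈1.14, Lab W 15/24≈0.625.
Lab G: take in full, 11 k$ for value 47 — 48 left.
Take all of Lab J (12 k$, value 47) — 36 k$ left.
Lab C: take in full, 28 k$ for value 32 — 8 left.
Only 8 k$ remain; take 8/24 of Lab W for value 15×8/24 = 5.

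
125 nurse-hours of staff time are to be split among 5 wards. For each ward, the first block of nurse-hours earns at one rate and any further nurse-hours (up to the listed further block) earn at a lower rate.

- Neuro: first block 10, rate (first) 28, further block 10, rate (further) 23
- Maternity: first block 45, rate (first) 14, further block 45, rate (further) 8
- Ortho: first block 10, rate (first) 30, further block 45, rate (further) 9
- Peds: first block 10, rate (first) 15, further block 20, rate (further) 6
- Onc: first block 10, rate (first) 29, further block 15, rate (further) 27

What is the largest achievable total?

2420

Rank every tier by rate: Ortho/first 30 > Onc/first 29 > Neuro/first 28 > Onc/second 27 > Neuro/second 23 > Peds/first 15 > Maternity/first 14 > Ortho/second 9 > Maternity/second 8 > Peds/second 6.
Ortho/first (30): +10 → 115 left.
Fill Onc first block (10 at 29) → 105 left.
Neuro first at 28: fill all 10 → 95 left.
Fill Onc second block (15 at 27) → 80 left.
Fill Neuro second block (10 at 23) → 70 left.
Fill Peds first block (10 at 15) → 60 left.
Maternity first at 14: fill all 45 → 15 left.
Ortho second at 9: only 15 left, fill 15.
Total = 30×10 + 29×10 + 28×10 + 27×15 + 23×10 + 15×10 + 14×45 + 9×15 = 2420.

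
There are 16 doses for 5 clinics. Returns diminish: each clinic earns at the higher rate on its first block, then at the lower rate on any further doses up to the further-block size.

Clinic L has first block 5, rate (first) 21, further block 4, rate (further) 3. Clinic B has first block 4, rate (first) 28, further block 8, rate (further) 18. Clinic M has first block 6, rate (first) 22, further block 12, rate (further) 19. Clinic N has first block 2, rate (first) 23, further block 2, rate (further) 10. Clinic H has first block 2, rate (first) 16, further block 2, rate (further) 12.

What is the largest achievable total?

374

Treat each block as its own option and order by rate: Clinic B/T1 28 > Clinic N/T1 23 > Clinic M/T1 22 > Clinic L/T1 21 > Clinic M/T2 19 > Clinic B/T2 18 > Clinic H/T1 16 > Clinic H/T2 12 > Clinic N/T2 10 > Clinic L/T2 3.
Clinic B/T1 (28): +4 — 12 left.
Clinic N T1 at 23: fill all 2 — 10 left.
Fill Clinic M T1 block (6 at 22) — 4 left.
Clinic L/T1: +4 of 5 at 21; pool empty.
Total = 28×4 + 23×2 + 22×6 + 21×4 = 374.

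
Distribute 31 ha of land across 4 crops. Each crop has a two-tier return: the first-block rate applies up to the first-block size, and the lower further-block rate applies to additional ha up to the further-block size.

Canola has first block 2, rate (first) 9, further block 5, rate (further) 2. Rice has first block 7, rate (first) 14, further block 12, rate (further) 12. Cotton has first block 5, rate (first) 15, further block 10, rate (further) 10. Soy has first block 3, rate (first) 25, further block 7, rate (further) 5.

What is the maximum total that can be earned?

432

Treat each block as its own option and order by rate: Soy/tier1 25 > Cotton/tier1 15 > Rice/tier1 14 > Rice/tier2 12 > Cotton/tier2 10 > Canola/tier1 9 > Soy/tier2 5 > Canola/tier2 2.
Soy/tier1 (25): +3 — 28 left.
Cotton tier1 at 15: fill all 5 — 23 left.
Fill Rice tier1 block (7 at 14) — 16 left.
Rice/tier2 (12): +12 — 4 left.
Cotton tier2 at 10: only 4 left, fill 4.
Total = 25×3 + 15×5 + 14×7 + 12×12 + 10×4 = 432.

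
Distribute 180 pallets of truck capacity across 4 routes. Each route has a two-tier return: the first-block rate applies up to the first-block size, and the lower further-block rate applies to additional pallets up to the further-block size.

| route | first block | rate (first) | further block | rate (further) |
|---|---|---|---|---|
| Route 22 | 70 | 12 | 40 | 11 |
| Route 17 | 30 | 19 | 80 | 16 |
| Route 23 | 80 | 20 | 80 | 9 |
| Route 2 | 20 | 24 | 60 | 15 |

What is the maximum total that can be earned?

Order all 8 blocks by rate: Route 2/tier1 24 > Route 23/tier1 20 > Route 17/tier1 19 > Route 17/tier2 16 > Route 2/tier2 15 > Route 22/tier1 12 > Route 22/tier2 11 > Route 23/tier2 9.
Fill Route 2 tier1 block (20 at 24) ; 160 left.
Fill Route 23 tier1 block (80 at 20) ; 80 left.
Route 17/tier1 (19): +30 ; 50 left.
Route 17/tier2: +50 of 80 at 16; pool empty.
Total = 24×20 + 20×80 + 19×30 + 16×50 = 3450.

3450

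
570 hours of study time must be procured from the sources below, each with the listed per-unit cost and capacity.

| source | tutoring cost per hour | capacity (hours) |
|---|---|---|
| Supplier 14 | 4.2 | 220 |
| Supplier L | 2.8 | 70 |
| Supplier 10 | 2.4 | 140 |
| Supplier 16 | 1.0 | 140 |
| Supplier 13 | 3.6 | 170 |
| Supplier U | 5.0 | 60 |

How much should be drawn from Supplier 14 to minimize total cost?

Cheapest first:
Supplier 16 (1.0): use full 140 — 430 hours to go.
Supplier 10 (2.4): use full 140 — 290 hours to go.
Take 70 from Supplier L at 2.8 — need 220 more.
Supplier 13 (3.6): use full 170 — 50 hours to go.
Supplier 14 (4.2): take the remaining 50 — done.
Supplier U: unused.

50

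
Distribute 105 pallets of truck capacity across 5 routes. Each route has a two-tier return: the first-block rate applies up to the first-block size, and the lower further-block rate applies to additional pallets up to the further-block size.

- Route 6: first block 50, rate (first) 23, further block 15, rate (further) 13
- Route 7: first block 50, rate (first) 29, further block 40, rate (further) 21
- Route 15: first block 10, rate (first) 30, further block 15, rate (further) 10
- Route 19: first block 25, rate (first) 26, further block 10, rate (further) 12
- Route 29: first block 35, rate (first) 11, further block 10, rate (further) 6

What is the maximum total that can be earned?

2860

Treat each block as its own option and order by rate: Route 15/T1 30 > Route 7/T1 29 > Route 19/T1 26 > Route 6/T1 23 > Route 7/T2 21 > Route 6/T2 13 > Route 19/T2 12 > Route 29/T1 11 > Route 15/T2 10 > Route 29/T2 6.
Route 15/T1 (30): +10 — 95 left.
Route 7 T1 at 29: fill all 50 — 45 left.
Route 19 T1 at 26: fill all 25 — 20 left.
Route 6 T1 at 23: only 20 left, fill 20.
Total = 30×10 + 29×50 + 26×25 + 23×20 = 2860.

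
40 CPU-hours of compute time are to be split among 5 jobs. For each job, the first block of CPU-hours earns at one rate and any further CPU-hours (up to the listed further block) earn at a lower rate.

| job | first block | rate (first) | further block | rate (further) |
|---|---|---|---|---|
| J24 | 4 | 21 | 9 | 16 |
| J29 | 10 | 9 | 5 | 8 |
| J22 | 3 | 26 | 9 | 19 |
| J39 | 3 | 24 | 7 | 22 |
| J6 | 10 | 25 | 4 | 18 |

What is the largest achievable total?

Treat each block as its own option and order by rate: J22/T1 26 > J6/T1 25 > J39/T1 24 > J39/T2 22 > J24/T1 21 > J22/T2 19 > J6/T2 18 > J24/T2 16 > J29/T1 9 > J29/T2 8.
Fill J22 T1 block (3 at 26) → 37 left.
J6 T1 at 25: fill all 10 → 27 left.
J39/T1 (24): +3 → 24 left.
J39 T2 at 22: fill all 7 → 17 left.
J24 T1 at 21: fill all 4 → 13 left.
J22/T2 (19): +9 → 4 left.
J6 T2 at 18: fill all 4 → 0 left.
Total = 26×3 + 25×10 + 24×3 + 22×7 + 21×4 + 19×9 + 18×4 = 881.

881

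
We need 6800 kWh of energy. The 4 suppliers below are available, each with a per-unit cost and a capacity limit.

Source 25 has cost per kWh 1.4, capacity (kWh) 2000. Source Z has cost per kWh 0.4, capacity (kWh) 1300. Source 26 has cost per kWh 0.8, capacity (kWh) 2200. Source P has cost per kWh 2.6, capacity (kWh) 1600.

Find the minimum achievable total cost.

Use suppliers in increasing cost order.
Source Z (0.4): use full 1300 ; 5500 kWh to go.
Source 26 (0.8): use full 2200 ; 3300 kWh to go.
Source 25 at 1.4: take all 2000 kWh ; 1300 still needed.
Take 1300 from Source P at 2.6 to finish.
Cost = 1300×0.4 + 2200×0.8 + 2000×1.4 + 1300×2.6 = 8460.

8460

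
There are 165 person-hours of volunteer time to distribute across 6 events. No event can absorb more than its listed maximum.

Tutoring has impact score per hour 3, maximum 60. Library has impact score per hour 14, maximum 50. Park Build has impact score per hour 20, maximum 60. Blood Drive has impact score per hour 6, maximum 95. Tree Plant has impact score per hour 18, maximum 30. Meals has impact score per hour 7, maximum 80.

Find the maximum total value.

Order the events by impact score per hour: Park Build 20 > Tree Plant 18 > Library 14 > Meals 7 > Blood Drive 6 > Tutoring 3.
Park Build takes 60 to reach its cap of 60 — 105 left.
Give Tree Plant 30 to hit its cap of 30 — 75 left.
Library: +50 to 50 (cap) — 25 left.
Meals has room for 80 but only 25 remain, so it gets 25.
Total = 14×50 + 20×60 + 18×30 + 7×25 = 2615.

2615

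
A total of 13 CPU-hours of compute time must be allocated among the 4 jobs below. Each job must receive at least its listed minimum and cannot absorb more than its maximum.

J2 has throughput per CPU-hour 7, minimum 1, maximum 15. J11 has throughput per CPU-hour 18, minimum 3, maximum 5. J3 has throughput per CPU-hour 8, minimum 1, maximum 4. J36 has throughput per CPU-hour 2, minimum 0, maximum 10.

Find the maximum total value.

150

Meeting every minimum uses 1+3+1+0 = 5 CPU-hours, leaving 8.
Order the jobs by throughput per CPU-hour: J11 18 > J3 8 > J2 7 > J36 2.
Give J11 2 more to hit its cap of 5 ; 6 left.
Give J3 3 more to hit its cap of 4 ; 3 left.
J2 has room for 14 more but only 3 remain, so it gets 4.
Total = 7×4 + 18×5 + 8×4 = 150.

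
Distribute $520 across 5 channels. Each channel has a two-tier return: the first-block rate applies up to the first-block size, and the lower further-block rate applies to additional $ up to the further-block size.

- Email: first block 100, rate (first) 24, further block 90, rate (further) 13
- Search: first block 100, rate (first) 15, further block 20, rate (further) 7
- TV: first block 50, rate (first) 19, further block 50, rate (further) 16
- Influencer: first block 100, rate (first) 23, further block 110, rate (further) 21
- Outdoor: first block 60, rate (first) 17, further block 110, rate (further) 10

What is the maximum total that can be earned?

Rank every tier by rate: Email/first 24 > Influencer/first 23 > Influencer/second 21 > TV/first 19 > Outdoor/first 17 > TV/second 16 > Search/first 15 > Email/second 13 > Outdoor/second 10 > Search/second 7.
Fill Email first block (100 at 24) → 420 left.
Fill Influencer first block (100 at 23) → 320 left.
Influencer/second (21): +110 → 210 left.
TV/first (19): +50 → 160 left.
Outdoor/first (17): +60 → 100 left.
TV/second (16): +50 → 50 left.
50 remain; put them into Search first at 15.
Total = 24×100 + 23×100 + 21×110 + 19×50 + 17×60 + 16×50 + 15×50 = 10530.

10530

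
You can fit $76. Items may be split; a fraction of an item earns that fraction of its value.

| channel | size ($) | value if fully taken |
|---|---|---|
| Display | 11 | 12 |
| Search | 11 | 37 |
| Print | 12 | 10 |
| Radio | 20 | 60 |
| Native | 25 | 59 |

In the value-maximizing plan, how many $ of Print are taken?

9

Best value per unit of size first: Search 37/11≈3.36, Radio 60/20≈3, Native 59/25≈2.36, Display 12/11≈1.09, Print 10/12≈0.833.
Take all of Search (11 $, value 37) — 65 $ left.
Radio: take in full, 20 $ for value 60 — 45 left.
Native: take in full, 25 $ for value 59 — 20 left.
All 11 $ of Display fit (value 12) — 9 remain.
Fill the last 9 $ with part of Print: 9/12 of it earns 7.5.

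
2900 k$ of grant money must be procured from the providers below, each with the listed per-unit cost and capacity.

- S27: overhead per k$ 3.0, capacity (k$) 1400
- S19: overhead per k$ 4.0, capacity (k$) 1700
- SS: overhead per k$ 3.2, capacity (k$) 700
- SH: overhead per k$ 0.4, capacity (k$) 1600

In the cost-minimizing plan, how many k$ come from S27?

1300

Use providers in increasing cost order.
SH at 0.4: take all 1600 k$ — 1300 still needed.
Take 1300 from S27 at 3.0 to finish.
SS, S19: unused.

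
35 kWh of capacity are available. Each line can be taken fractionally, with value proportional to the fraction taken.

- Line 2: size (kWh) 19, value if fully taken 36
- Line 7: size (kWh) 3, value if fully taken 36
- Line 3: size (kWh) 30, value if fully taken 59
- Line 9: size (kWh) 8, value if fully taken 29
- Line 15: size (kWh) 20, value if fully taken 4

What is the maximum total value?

Rank by value-to-size ratio: Line 7 36/3≈12, Line 9 29/8≈3.62, Line 3 59/30≈1.97, Line 2 36/19≈1.89, Line 15 4/20≈0.2.
All 3 kWh of Line 7 fit (value 36) ; 32 remain.
Take all of Line 9 (8 kWh, value 29) ; 24 kWh left.
Only 24 kWh remain; take 24/30 of Line 3 for value 59×24/30 = 47.2.
Total value = 112.2.

112.2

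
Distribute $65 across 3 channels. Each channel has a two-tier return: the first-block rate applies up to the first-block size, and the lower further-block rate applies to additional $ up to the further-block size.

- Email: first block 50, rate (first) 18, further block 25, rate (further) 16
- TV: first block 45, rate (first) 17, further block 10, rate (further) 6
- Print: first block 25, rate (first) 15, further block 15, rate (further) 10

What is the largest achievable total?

1155

Treat each block as its own option and order by rate: Email/tier1 18 > TV/tier1 17 > Email/tier2 16 > Print/tier1 15 > Print/tier2 10 > TV/tier2 6.
Fill Email tier1 block (50 at 18) → 15 left.
15 remain; put them into TV tier1 at 17.
Total = 18×50 + 17×15 = 1155.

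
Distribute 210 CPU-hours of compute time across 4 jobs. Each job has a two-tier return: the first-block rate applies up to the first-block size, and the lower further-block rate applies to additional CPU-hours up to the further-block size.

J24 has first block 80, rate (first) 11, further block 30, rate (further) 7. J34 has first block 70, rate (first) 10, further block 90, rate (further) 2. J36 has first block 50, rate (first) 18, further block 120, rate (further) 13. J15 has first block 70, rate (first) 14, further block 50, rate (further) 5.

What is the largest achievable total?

3050

Order all 8 blocks by rate: J36/first 18 > J15/first 14 > J36/second 13 > J24/first 11 > J34/first 10 > J24/second 7 > J15/second 5 > J34/second 2.
J36 first at 18: fill all 50 → 160 left.
J15 first at 14: fill all 70 → 90 left.
J36/second: +90 of 120 at 13; pool empty.
Total = 18×50 + 14×70 + 13×90 = 3050.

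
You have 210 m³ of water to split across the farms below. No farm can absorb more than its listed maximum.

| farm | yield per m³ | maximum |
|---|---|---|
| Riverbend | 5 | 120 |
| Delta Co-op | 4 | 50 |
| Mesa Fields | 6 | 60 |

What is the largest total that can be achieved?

Highest yield per m³ first: Mesa Fields 6 > Riverbend 5 > Delta Co-op 4.
Give Mesa Fields 60 to hit its cap of 60 — 150 left.
Riverbend: +120 to 120 (cap) — 30 left.
Delta Co-op: +30 (room for 50) → 30. Pool exhausted.
Total = 5×120 + 4×30 + 6×60 = 1080.

1080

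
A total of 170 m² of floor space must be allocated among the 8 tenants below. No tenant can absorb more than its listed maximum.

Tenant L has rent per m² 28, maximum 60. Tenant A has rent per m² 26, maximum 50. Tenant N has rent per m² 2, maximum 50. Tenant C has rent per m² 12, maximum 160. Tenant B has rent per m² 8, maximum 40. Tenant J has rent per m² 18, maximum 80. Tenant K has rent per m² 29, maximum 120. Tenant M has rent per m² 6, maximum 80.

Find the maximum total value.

4880

Order the tenants by rent per m²: Tenant K 29 > Tenant L 28 > Tenant A 26 > Tenant J 18 > Tenant C 12 > Tenant B 8 > Tenant M 6 > Tenant N 2.
Give Tenant K 120 to hit its cap of 120 → 50 left.
Only 50 left; Tenant L takes them to reach 50.
Total = 28×50 + 29×120 = 4880.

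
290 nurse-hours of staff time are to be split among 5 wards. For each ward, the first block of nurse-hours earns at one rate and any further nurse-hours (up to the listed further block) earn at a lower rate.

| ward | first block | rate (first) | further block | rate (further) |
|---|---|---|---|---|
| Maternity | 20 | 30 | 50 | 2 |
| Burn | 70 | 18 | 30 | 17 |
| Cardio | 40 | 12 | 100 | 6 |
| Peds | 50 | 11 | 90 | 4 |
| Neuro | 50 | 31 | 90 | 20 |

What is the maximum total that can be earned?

Order all 10 blocks by rate: Neuro/tier1 31 > Maternity/tier1 30 > Neuro/tier2 20 > Burn/tier1 18 > Burn/tier2 17 > Cardio/tier1 12 > Peds/tier1 11 > Cardio/tier2 6 > Peds/tier2 4 > Maternity/tier2 2.
Fill Neuro tier1 block (50 at 31) → 240 left.
Maternity/tier1 (30): +20 → 220 left.
Fill Neuro tier2 block (90 at 20) → 130 left.
Fill Burn tier1 block (70 at 18) → 60 left.
Fill Burn tier2 block (30 at 17) → 30 left.
Cardio tier1 at 12: only 30 left, fill 30.
Total = 31×50 + 30×20 + 20×90 + 18×70 + 17×30 + 12×30 = 6080.

6080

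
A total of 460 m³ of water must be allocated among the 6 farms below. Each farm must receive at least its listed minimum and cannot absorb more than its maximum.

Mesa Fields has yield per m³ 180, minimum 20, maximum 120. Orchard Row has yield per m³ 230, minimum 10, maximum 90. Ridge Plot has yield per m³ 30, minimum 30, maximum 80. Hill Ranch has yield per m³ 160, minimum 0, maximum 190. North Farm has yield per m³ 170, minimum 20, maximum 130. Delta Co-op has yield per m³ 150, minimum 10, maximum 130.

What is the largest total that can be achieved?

Meeting every minimum uses 20+10+30+0+20+10 = 90 m³, leaving 370.
Order the farms by yield per m³: Orchard Row 230 > Mesa Fields 180 > North Farm 170 > Hill Ranch 160 > Delta Co-op 150 > Ridge Plot 30.
Orchard Row: +80 to 90 (cap) → 290 left.
Give Mesa Fields 100 more to hit its cap of 120 → 190 left.
Give North Farm 110 more to hit its cap of 130 → 80 left.
Hill Ranch has room for 190 more but only 80 remain, so it gets 80.
Total = 180×120 + 230×90 + 30×30 + 160×80 + 170×130 + 150×10 = 79600.

79600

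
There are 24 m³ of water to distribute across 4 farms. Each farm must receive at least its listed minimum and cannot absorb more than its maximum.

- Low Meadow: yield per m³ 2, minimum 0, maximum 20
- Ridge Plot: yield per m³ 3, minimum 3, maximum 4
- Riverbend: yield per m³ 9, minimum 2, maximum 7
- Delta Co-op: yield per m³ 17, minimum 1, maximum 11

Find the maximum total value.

Meeting every minimum uses 0+3+2+1 = 6 m³, leaving 18.
Order the farms by yield per m³: Delta Co-op 17 > Riverbend 9 > Ridge Plot 3 > Low Meadow 2.
Delta Co-op takes 10 more to reach its cap of 11 — 8 left.
Give Riverbend 5 more to hit its cap of 7 — 3 left.
Give Ridge Plot 1 more to hit its cap of 4 — 2 left.
Low Meadow: +2 (room for 20) → 2. Pool exhausted.
Total = 2×2 + 3×4 + 9×7 + 17×11 = 266.

266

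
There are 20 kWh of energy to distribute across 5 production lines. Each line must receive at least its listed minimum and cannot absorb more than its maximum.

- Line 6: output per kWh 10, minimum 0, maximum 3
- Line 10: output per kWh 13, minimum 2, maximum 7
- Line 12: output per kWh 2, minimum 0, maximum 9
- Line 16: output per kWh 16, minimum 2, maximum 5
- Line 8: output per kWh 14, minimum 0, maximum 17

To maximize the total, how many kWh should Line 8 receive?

Meeting every minimum uses 0+2+0+2+0 = 4 kWh, leaving 16.
Highest output per kWh first: Line 16 16 > Line 8 14 > Line 10 13 > Line 6 10 > Line 12 2.
Line 16: +3 to 5 (cap) → 13 left.
Line 8 has room for 17 more but only 13 remain, so it gets 13.

13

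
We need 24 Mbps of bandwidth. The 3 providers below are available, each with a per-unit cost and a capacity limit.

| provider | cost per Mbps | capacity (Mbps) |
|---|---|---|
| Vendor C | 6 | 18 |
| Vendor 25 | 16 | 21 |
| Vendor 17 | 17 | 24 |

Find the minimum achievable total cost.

204

Use providers in increasing cost order.
Vendor C (6): use full 18 → 6 Mbps to go.
Take 6 from Vendor 25 at 16 to finish.
Vendor 17: unused.
Cost = 18×6 + 6×16 = 204.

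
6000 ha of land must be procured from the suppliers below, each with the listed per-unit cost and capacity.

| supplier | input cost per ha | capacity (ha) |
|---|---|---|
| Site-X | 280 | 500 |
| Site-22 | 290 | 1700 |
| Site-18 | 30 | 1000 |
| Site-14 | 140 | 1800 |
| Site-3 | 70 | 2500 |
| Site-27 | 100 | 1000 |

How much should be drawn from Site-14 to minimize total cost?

1500

Use suppliers in increasing cost order.
Take 1000 from Site-18 at 30 — need 5000 more.
Site-3 at 70: take all 2500 ha — 2500 still needed.
Site-27 (100): use full 1000 — 1500 ha to go.
Take 1500 from Site-14 at 140 to finish.
Site-X, Site-22: unused.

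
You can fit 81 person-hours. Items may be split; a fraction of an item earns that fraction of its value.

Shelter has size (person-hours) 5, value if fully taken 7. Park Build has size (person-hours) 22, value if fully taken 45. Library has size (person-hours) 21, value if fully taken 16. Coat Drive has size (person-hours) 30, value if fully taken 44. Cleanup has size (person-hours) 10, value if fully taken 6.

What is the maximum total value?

Sort by value density: Park Build 45/22≈2.05, Coat Drive 44/30≈1.47, Shelter 7/5≈1.4, Library 16/21≈0.762, Cleanup 6/10≈0.6.
Take all of Park Build (22 person-hours, value 45) ; 59 person-hours left.
Take all of Coat Drive (30 person-hours, value 44) ; 29 person-hours left.
Shelter: take in full, 5 person-hours for value 7 ; 24 left.
Take all of Library (21 person-hours, value 16) ; 3 person-hours left.
3 person-hours left: a 3/10 share of Cleanup gives 6×3/10 = 1.8.
Total value = 113.8.

113.8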